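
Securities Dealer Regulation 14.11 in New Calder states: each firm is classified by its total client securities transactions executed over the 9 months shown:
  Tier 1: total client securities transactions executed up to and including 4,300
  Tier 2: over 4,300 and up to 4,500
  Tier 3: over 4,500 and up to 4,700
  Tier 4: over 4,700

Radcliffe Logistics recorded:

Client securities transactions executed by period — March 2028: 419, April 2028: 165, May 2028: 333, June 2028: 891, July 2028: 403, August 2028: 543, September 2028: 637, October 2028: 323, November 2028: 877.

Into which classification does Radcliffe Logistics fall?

Tier 3

Total client securities transactions executed: 419 + 165 + 333 + 891 + 403 + 543 + 637 + 323 + 877 = 4,591.
4,500 < 4,591 ≤ 4,700, so Tier 3 applies.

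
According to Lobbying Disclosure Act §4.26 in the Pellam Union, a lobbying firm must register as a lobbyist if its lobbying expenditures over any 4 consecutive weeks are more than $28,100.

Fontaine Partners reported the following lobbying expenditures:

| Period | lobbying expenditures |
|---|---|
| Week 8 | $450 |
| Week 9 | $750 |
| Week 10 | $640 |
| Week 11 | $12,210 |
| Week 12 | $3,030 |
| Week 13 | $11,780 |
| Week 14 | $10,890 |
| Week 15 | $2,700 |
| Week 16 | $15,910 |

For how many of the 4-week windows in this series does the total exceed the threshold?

3

Week 8–Week 11: $450 + $750 + $640 + $12,210 = $14,050 (under)
Week 9–Week 12: $750 + $640 + $12,210 + $3,030 = $16,630 (under)
Week 10–Week 13: $640 + $12,210 + $3,030 + $11,780 = $27,660 (under)
Week 11–Week 14: $12,210 + $3,030 + $11,780 + $10,890 = $37,910 (over)
Week 12–Week 15: $3,030 + $11,780 + $10,890 + $2,700 = $28,400 (over)
Week 13–Week 16: $11,780 + $10,890 + $2,700 + $15,910 = $41,280 (over)
3 windows exceed the threshold.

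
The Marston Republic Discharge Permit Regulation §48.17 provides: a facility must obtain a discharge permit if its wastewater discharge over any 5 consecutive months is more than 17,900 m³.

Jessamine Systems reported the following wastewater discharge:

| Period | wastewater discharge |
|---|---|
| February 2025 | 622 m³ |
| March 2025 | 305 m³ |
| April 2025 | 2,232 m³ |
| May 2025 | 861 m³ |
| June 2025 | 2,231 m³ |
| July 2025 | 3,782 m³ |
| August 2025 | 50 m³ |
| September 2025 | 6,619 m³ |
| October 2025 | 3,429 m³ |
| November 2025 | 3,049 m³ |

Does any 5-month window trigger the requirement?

February 2025–June 2025: 622 m³ + 305 m³ + 2,232 m³ + 861 m³ + 2,231 m³ = 6,251 m³ (under)
March 2025–July 2025: 305 m³ + 2,232 m³ + 861 m³ + 2,231 m³ + 3,782 m³ = 9,411 m³ (under)
April 2025–August 2025: 2,232 m³ + 861 m³ + 2,231 m³ + 3,782 m³ + 50 m³ = 9,156 m³ (under)
May 2025–September 2025: 861 m³ + 2,231 m³ + 3,782 m³ + 50 m³ + 6,619 m³ = 13,543 m³ (under)
June 2025–October 2025: 2,231 m³ + 3,782 m³ + 50 m³ + 6,619 m³ + 3,429 m³ = 16,111 m³ (under)
July 2025–November 2025: 3,782 m³ + 50 m³ + 6,619 m³ + 3,429 m³ + 3,049 m³ = 16,929 m³ (under)
No window exceeds 17,900 m³.

No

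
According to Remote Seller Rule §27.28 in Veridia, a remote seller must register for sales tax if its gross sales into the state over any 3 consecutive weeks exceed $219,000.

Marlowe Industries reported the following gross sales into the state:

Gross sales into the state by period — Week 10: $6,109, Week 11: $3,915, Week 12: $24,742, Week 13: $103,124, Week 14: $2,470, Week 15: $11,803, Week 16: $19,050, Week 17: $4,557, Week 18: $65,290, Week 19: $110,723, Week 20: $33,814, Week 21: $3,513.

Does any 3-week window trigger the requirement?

No

Week 10–Week 12: $6,109 + $3,915 + $24,742 = $34,766 (under)
Week 11–Week 13: $3,915 + $24,742 + $103,124 = $131,781 (under)
Week 12–Week 14: $24,742 + $103,124 + $2,470 = $130,336 (under)
Week 13–Week 15: $103,124 + $2,470 + $11,803 = $117,397 (under)
Week 14–Week 16: $2,470 + $11,803 + $19,050 = $33,323 (under)
Week 15–Week 17: $11,803 + $19,050 + $4,557 = $35,410 (under)
Week 16–Week 18: $19,050 + $4,557 + $65,290 = $88,897 (under)
Week 17–Week 19: $4,557 + $65,290 + $110,723 = $180,570 (under)
Week 18–Week 20: $65,290 + $110,723 + $33,814 = $209,827 (under)
Week 19–Week 21: $110,723 + $33,814 + $3,513 = $148,050 (under)
No window exceeds $219,000.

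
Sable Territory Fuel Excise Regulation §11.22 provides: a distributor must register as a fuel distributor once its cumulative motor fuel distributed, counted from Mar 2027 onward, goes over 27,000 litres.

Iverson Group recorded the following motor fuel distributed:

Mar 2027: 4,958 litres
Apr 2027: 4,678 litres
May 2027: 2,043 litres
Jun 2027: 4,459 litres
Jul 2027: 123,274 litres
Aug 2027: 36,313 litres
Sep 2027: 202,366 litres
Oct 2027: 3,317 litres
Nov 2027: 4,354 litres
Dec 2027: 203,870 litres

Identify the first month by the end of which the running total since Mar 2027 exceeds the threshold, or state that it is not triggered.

Jul 2027

Through Mar 2027: 4,958 litres
Through Apr 2027: 9,636 litres
Through May 2027: 11,679 litres
Through Jun 2027: 16,138 litres
Through Jul 2027: 139,412 litres ← exceeds threshold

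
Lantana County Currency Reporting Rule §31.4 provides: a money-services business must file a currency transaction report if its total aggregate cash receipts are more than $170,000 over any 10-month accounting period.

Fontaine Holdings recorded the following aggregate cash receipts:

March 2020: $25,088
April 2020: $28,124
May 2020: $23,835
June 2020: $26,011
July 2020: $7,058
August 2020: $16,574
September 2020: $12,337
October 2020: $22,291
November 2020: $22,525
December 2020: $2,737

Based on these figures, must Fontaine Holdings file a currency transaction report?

Total aggregate cash receipts: $25,088 + $28,124 + $23,835 + $26,011 + $7,058 + $16,574 + $12,337 + $22,291 + $22,525 + $2,737 = $186,580.
$186,580 > $170,000, so the threshold is exceeded.

Yes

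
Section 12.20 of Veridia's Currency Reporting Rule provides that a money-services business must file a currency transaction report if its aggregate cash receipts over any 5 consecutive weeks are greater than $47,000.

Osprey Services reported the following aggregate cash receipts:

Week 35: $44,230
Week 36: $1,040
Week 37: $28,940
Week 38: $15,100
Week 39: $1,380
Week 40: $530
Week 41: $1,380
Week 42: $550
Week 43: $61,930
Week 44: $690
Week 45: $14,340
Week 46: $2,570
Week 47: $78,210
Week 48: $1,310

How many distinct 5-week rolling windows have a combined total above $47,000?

Week 35–Week 39: $44,230 + $1,040 + $28,940 + $15,100 + $1,380 = $90,690 (over)
Week 36–Week 40: $1,040 + $28,940 + $15,100 + $1,380 + $530 = $46,990 (under)
Week 37–Week 41: $28,940 + $15,100 + $1,380 + $530 + $1,380 = $47,330 (over)
Week 38–Week 42: $15,100 + $1,380 + $530 + $1,380 + $550 = $18,940 (under)
Week 39–Week 43: $1,380 + $530 + $1,380 + $550 + $61,930 = $65,770 (over)
Week 40–Week 44: $530 + $1,380 + $550 + $61,930 + $690 = $65,080 (over)
Week 41–Week 45: $1,380 + $550 + $61,930 + $690 + $14,340 = $78,890 (over)
Week 42–Week 46: $550 + $61,930 + $690 + $14,340 + $2,570 = $80,080 (over)
Week 43–Week 47: $61,930 + $690 + $14,340 + $2,570 + $78,210 = $157,740 (over)
Week 44–Week 48: $690 + $14,340 + $2,570 + $78,210 + $1,310 = $97,120 (over)
8 windows exceed the threshold.

8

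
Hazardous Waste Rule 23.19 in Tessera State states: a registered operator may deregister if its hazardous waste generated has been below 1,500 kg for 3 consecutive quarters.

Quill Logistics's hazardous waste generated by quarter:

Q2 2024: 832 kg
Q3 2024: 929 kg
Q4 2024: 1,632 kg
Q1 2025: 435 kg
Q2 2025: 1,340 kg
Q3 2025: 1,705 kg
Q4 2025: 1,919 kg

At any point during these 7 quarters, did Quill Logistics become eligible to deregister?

Quarters below 1,500 kg: Q2 2024, Q3 2024, Q1 2025, Q2 2025.
Longest run of consecutive quarters below the threshold: 2.
2 < 3, so Quill Logistics never became eligible.

No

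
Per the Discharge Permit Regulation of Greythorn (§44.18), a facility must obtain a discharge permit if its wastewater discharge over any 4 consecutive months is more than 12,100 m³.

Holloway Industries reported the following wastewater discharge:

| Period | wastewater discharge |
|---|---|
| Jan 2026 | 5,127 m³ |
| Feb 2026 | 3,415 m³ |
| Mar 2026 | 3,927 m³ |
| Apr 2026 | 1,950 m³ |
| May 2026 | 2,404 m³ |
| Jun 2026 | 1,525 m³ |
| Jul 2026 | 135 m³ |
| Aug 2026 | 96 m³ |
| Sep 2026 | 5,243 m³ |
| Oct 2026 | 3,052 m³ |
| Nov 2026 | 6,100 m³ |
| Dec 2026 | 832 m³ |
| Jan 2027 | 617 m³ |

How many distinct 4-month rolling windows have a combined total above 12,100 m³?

Jan 2026–Apr 2026: 5,127 m³ + 3,415 m³ + 3,927 m³ + 1,950 m³ = 14,419 m³ (over)
Feb 2026–May 2026: 3,415 m³ + 3,927 m³ + 1,950 m³ + 2,404 m³ = 11,696 m³ (under)
Mar 2026–Jun 2026: 3,927 m³ + 1,950 m³ + 2,404 m³ + 1,525 m³ = 9,806 m³ (under)
Apr 2026–Jul 2026: 1,950 m³ + 2,404 m³ + 1,525 m³ + 135 m³ = 6,014 m³ (under)
May 2026–Aug 2026: 2,404 m³ + 1,525 m³ + 135 m³ + 96 m³ = 4,160 m³ (under)
Jun 2026–Sep 2026: 1,525 m³ + 135 m³ + 96 m³ + 5,243 m³ = 6,999 m³ (under)
Jul 2026–Oct 2026: 135 m³ + 96 m³ + 5,243 m³ + 3,052 m³ = 8,526 m³ (under)
Aug 2026–Nov 2026: 96 m³ + 5,243 m³ + 3,052 m³ + 6,100 m³ = 14,491 m³ (over)
Sep 2026–Dec 2026: 5,243 m³ + 3,052 m³ + 6,100 m³ + 832 m³ = 15,227 m³ (over)
Oct 2026–Jan 2027: 3,052 m³ + 6,100 m³ + 832 m³ + 617 m³ = 10,601 m³ (under)
3 windows exceed the threshold.

3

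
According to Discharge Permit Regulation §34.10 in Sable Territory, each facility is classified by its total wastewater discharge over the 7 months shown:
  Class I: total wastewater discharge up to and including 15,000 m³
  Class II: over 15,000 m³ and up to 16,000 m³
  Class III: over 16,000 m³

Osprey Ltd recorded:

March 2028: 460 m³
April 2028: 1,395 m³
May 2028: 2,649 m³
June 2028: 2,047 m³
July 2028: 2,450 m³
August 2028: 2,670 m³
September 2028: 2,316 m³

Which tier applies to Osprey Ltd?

Total wastewater discharge: 460 m³ + 1,395 m³ + 2,649 m³ + 2,047 m³ + 2,450 m³ + 2,670 m³ + 2,316 m³ = 13,987 m³.
13,987 m³ ≤ 15,000 m³, so Class I applies.

Class I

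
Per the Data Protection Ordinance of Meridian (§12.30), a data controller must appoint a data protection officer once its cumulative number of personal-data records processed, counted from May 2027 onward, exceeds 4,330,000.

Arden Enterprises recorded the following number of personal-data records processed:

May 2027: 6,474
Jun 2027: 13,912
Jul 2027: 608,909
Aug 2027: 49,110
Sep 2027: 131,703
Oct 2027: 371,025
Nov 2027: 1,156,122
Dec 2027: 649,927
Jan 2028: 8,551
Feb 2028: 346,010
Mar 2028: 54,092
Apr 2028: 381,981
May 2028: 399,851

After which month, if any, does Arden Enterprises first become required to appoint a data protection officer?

Not triggered

Through May 2027: 6,474
Through Jun 2027: 20,386
Through Jul 2027: 629,295
Through Aug 2027: 678,405
Through Sep 2027: 810,108
Through Oct 2027: 1,181,133
Through Nov 2027: 2,337,255
Through Dec 2027: 2,987,182
Through Jan 2028: 2,995,733
Through Feb 2028: 3,341,743
Through Mar 2028: 3,395,835
Through Apr 2028: 3,777,816
Through May 2028: 4,177,667
Final cumulative total 4,177,667 ≤ 4,330,000; the threshold is never exceeded.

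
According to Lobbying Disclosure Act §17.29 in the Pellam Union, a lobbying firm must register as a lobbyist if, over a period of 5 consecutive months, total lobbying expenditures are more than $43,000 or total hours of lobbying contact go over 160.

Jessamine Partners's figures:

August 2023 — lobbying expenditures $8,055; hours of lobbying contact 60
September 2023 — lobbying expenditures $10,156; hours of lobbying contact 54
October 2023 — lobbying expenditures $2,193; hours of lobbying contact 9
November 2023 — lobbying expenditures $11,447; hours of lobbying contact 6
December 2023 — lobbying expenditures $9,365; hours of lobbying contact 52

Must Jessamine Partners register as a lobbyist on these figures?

Yes

Total lobbying expenditures: $8,055 + $10,156 + $2,193 + $11,447 + $9,365 = $41,216 (≤ $43,000).
Total hours of lobbying contact: 60 + 54 + 9 + 6 + 52 = 181 (> 160).
The test is 'or': at least one threshold is exceeded.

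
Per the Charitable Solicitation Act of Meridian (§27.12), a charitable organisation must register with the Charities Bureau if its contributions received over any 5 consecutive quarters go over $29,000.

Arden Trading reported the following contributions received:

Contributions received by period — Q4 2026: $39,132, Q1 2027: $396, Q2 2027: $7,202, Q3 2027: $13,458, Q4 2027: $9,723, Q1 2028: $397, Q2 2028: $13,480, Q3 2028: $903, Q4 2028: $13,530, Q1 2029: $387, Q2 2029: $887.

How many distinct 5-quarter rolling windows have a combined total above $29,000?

Q4 2026–Q4 2027: $39,132 + $396 + $7,202 + $13,458 + $9,723 = $69,911 (over)
Q1 2027–Q1 2028: $396 + $7,202 + $13,458 + $9,723 + $397 = $31,176 (over)
Q2 2027–Q2 2028: $7,202 + $13,458 + $9,723 + $397 + $13,480 = $44,260 (over)
Q3 2027–Q3 2028: $13,458 + $9,723 + $397 + $13,480 + $903 = $37,961 (over)
Q4 2027–Q4 2028: $9,723 + $397 + $13,480 + $903 + $13,530 = $38,033 (over)
Q1 2028–Q1 2029: $397 + $13,480 + $903 + $13,530 + $387 = $28,697 (under)
Q2 2028–Q2 2029: $13,480 + $903 + $13,530 + $387 + $887 = $29,187 (over)
6 windows exceed the threshold.

6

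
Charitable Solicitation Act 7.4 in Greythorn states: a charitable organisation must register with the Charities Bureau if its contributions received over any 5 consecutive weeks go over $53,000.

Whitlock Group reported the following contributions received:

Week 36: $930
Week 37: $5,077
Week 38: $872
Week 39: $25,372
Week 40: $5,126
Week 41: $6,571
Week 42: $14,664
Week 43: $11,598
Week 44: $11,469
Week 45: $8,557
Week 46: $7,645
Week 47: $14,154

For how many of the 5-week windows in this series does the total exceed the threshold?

3

Week 36–Week 40: $930 + $5,077 + $872 + $25,372 + $5,126 = $37,377 (under)
Week 37–Week 41: $5,077 + $872 + $25,372 + $5,126 + $6,571 = $43,018 (under)
Week 38–Week 42: $872 + $25,372 + $5,126 + $6,571 + $14,664 = $52,605 (under)
Week 39–Week 43: $25,372 + $5,126 + $6,571 + $14,664 + $11,598 = $63,331 (over)
Week 40–Week 44: $5,126 + $6,571 + $14,664 + $11,598 + $11,469 = $49,428 (under)
Week 41–Week 45: $6,571 + $14,664 + $11,598 + $11,469 + $8,557 = $52,859 (under)
Week 42–Week 46: $14,664 + $11,598 + $11,469 + $8,557 + $7,645 = $53,933 (over)
Week 43–Week 47: $11,598 + $11,469 + $8,557 + $7,645 + $14,154 = $53,423 (over)
3 windows exceed the threshold.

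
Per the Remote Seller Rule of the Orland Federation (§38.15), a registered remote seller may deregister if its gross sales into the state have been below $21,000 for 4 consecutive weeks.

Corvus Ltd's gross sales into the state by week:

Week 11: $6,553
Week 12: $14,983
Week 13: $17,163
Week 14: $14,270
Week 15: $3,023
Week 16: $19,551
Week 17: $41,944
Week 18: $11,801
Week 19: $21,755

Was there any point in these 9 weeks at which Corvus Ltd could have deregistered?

Weeks below $21,000: Week 11, Week 12, Week 13, Week 14, Week 15, Week 16, Week 18.
Longest run of consecutive weeks below the threshold: 6.
6 ≥ 4, so Corvus Ltd became eligible.

Yes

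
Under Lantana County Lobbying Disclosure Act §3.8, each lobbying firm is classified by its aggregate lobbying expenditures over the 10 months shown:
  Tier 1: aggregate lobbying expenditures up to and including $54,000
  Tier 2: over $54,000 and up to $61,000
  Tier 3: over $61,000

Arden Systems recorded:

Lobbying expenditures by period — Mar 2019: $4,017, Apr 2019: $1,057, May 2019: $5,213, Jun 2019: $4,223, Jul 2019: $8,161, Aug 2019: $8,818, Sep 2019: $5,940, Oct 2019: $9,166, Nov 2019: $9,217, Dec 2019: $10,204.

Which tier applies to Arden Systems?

Tier 3

Aggregate lobbying expenditures: $4,017 + $1,057 + $5,213 + $4,223 + $8,161 + $8,818 + $5,940 + $9,166 + $9,217 + $10,204 = $66,016.
$66,016 > $61,000, so Tier 3 applies.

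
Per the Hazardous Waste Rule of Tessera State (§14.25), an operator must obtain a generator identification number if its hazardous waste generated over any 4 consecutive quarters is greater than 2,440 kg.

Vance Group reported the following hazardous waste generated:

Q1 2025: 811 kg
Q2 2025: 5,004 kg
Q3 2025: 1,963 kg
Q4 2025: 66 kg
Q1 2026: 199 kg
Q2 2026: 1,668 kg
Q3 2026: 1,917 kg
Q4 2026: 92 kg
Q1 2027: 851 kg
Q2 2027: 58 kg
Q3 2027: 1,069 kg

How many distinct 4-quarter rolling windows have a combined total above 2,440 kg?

Q1 2025–Q4 2025: 811 kg + 5,004 kg + 1,963 kg + 66 kg = 7,844 kg (over)
Q2 2025–Q1 2026: 5,004 kg + 1,963 kg + 66 kg + 199 kg = 7,232 kg (over)
Q3 2025–Q2 2026: 1,963 kg + 66 kg + 199 kg + 1,668 kg = 3,896 kg (over)
Q4 2025–Q3 2026: 66 kg + 199 kg + 1,668 kg + 1,917 kg = 3,850 kg (over)
Q1 2026–Q4 2026: 199 kg + 1,668 kg + 1,917 kg + 92 kg = 3,876 kg (over)
Q2 2026–Q1 2027: 1,668 kg + 1,917 kg + 92 kg + 851 kg = 4,528 kg (over)
Q3 2026–Q2 2027: 1,917 kg + 92 kg + 851 kg + 58 kg = 2,918 kg (over)
Q4 2026–Q3 2027: 92 kg + 851 kg + 58 kg + 1,069 kg = 2,070 kg (under)
7 windows exceed the threshold.

7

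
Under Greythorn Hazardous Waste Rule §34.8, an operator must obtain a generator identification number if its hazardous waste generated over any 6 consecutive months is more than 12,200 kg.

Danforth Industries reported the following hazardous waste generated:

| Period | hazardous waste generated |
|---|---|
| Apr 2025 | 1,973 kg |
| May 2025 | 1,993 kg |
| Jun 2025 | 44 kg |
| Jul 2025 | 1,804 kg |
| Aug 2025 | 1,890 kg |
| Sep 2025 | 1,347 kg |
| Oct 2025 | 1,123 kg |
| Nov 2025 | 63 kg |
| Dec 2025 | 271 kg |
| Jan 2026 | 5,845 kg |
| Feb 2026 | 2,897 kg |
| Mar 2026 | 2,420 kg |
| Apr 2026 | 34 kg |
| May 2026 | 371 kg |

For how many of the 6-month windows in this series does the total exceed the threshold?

Apr 2025–Sep 2025: 1,973 kg + 1,993 kg + 44 kg + 1,804 kg + 1,890 kg + 1,347 kg = 9,051 kg (under)
May 2025–Oct 2025: 1,993 kg + 44 kg + 1,804 kg + 1,890 kg + 1,347 kg + 1,123 kg = 8,201 kg (under)
Jun 2025–Nov 2025: 44 kg + 1,804 kg + 1,890 kg + 1,347 kg + 1,123 kg + 63 kg = 6,271 kg (under)
Jul 2025–Dec 2025: 1,804 kg + 1,890 kg + 1,347 kg + 1,123 kg + 63 kg + 271 kg = 6,498 kg (under)
Aug 2025–Jan 2026: 1,890 kg + 1,347 kg + 1,123 kg + 63 kg + 271 kg + 5,845 kg = 10,539 kg (under)
Sep 2025–Feb 2026: 1,347 kg + 1,123 kg + 63 kg + 271 kg + 5,845 kg + 2,897 kg = 11,546 kg (under)
Oct 2025–Mar 2026: 1,123 kg + 63 kg + 271 kg + 5,845 kg + 2,897 kg + 2,420 kg = 12,619 kg (over)
Nov 2025–Apr 2026: 63 kg + 271 kg + 5,845 kg + 2,897 kg + 2,420 kg + 34 kg = 11,530 kg (under)
Dec 2025–May 2026: 271 kg + 5,845 kg + 2,897 kg + 2,420 kg + 34 kg + 371 kg = 11,838 kg (under)
1 window exceeds the threshold.

1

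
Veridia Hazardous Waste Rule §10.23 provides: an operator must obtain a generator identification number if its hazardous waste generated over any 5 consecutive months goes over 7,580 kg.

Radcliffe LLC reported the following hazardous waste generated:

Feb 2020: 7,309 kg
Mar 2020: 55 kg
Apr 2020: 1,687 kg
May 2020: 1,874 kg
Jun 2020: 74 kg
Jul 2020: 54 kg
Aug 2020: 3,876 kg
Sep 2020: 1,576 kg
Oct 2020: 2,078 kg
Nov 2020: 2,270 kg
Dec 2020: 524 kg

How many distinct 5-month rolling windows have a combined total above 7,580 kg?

Feb 2020–Jun 2020: 7,309 kg + 55 kg + 1,687 kg + 1,874 kg + 74 kg = 10,999 kg (over)
Mar 2020–Jul 2020: 55 kg + 1,687 kg + 1,874 kg + 74 kg + 54 kg = 3,744 kg (under)
Apr 2020–Aug 2020: 1,687 kg + 1,874 kg + 74 kg + 54 kg + 3,876 kg = 7,565 kg (under)
May 2020–Sep 2020: 1,874 kg + 74 kg + 54 kg + 3,876 kg + 1,576 kg = 7,454 kg (under)
Jun 2020–Oct 2020: 74 kg + 54 kg + 3,876 kg + 1,576 kg + 2,078 kg = 7,658 kg (over)
Jul 2020–Nov 2020: 54 kg + 3,876 kg + 1,576 kg + 2,078 kg + 2,270 kg = 9,854 kg (over)
Aug 2020–Dec 2020: 3,876 kg + 1,576 kg + 2,078 kg + 2,270 kg + 524 kg = 10,324 kg (over)
4 windows exceed the threshold.

4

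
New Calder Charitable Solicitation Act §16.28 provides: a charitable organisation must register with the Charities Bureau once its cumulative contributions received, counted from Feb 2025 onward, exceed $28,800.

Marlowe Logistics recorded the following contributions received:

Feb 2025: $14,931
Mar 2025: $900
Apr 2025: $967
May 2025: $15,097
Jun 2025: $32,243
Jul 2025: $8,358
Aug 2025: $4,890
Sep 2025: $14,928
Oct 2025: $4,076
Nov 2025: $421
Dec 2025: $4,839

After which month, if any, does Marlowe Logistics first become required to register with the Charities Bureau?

Through Feb 2025: $14,931
Through Mar 2025: $15,831
Through Apr 2025: $16,798
Through May 2025: $31,895 ← exceeds threshold

May 2025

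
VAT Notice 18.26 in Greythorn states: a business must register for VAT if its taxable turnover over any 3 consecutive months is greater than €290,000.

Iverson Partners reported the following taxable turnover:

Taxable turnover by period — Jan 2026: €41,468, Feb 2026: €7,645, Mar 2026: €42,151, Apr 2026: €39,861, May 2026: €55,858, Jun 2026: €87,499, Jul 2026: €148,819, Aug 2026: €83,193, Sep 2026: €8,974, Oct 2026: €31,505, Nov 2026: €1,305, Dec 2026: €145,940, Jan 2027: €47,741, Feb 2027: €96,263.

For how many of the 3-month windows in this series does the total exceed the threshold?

Jan 2026–Mar 2026: €41,468 + €7,645 + €42,151 = €91,264 (under)
Feb 2026–Apr 2026: €7,645 + €42,151 + €39,861 = €89,657 (under)
Mar 2026–May 2026: €42,151 + €39,861 + €55,858 = €137,870 (under)
Apr 2026–Jun 2026: €39,861 + €55,858 + €87,499 = €183,218 (under)
May 2026–Jul 2026: €55,858 + €87,499 + €148,819 = €292,176 (over)
Jun 2026–Aug 2026: €87,499 + €148,819 + €83,193 = €319,511 (over)
Jul 2026–Sep 2026: €148,819 + €83,193 + €8,974 = €240,986 (under)
Aug 2026–Oct 2026: €83,193 + €8,974 + €31,505 = €123,672 (under)
Sep 2026–Nov 2026: €8,974 + €31,505 + €1,305 = €41,784 (under)
Oct 2026–Dec 2026: €31,505 + €1,305 + €145,940 = €178,750 (under)
Nov 2026–Jan 2027: €1,305 + €145,940 + €47,741 = €194,986 (under)
Dec 2026–Feb 2027: €145,940 + €47,741 + €96,263 = €289,944 (under)
2 windows exceed the threshold.

2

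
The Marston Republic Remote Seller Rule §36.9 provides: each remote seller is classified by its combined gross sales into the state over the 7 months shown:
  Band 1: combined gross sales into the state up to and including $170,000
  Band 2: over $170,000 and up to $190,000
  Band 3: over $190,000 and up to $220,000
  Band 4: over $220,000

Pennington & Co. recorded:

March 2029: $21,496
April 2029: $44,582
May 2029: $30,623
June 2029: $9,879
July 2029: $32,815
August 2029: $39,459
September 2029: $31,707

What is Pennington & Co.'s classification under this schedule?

Band 3

Combined gross sales into the state: $21,496 + $44,582 + $30,623 + $9,879 + $32,815 + $39,459 + $31,707 = $210,561.
$190,000 < $210,561 ≤ $220,000, so Band 3 applies.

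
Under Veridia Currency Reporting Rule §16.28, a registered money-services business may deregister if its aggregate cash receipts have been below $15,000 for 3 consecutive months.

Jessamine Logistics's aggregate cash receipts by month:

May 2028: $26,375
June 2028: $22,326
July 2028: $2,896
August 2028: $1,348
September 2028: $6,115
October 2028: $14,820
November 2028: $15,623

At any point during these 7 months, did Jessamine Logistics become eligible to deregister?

Yes

Months below $15,000: July 2028, August 2028, September 2028, October 2028.
Longest run of consecutive months below the threshold: 4.
4 ≥ 3, so Jessamine Logistics became eligible.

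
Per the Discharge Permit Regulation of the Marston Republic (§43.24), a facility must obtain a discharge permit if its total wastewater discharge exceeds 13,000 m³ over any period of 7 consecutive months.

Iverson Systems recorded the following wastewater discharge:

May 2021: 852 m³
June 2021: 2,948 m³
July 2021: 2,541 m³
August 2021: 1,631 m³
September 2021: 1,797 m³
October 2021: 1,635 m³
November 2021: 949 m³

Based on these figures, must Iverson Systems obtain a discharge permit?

Total wastewater discharge: 852 m³ + 2,948 m³ + 2,541 m³ + 1,631 m³ + 1,797 m³ + 1,635 m³ + 949 m³ = 12,353 m³.
12,353 m³ ≤ 13,000 m³, so the threshold is not exceeded.

No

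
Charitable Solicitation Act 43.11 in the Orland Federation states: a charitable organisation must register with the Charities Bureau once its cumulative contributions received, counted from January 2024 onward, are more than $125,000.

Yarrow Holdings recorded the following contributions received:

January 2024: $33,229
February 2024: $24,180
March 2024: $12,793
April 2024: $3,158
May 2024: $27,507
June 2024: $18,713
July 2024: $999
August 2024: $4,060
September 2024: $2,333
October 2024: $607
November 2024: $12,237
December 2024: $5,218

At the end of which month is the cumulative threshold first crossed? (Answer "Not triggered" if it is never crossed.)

Through January 2024: $33,229
Through February 2024: $57,409
Through March 2024: $70,202
Through April 2024: $73,360
Through May 2024: $100,867
Through June 2024: $119,580
Through July 2024: $120,579
Through August 2024: $124,639
Through September 2024: $126,972 ← exceeds threshold

September 2024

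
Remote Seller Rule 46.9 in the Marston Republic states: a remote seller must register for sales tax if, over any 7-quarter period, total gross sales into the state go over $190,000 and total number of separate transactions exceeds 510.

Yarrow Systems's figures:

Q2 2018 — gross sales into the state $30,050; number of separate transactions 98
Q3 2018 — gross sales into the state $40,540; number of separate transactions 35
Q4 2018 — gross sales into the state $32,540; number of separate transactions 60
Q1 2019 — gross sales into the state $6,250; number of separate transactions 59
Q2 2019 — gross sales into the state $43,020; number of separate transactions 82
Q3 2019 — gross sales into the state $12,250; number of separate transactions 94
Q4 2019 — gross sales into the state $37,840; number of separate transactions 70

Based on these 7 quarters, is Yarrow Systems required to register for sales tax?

Total gross sales into the state: $30,050 + $40,540 + $32,540 + $6,250 + $43,020 + $12,250 + $37,840 = $202,490 (> $190,000).
Total number of separate transactions: 98 + 35 + 60 + 59 + 82 + 94 + 70 = 498 (≤ 510).
The test is 'and': the rule requires both, and at least one is not exceeded.

No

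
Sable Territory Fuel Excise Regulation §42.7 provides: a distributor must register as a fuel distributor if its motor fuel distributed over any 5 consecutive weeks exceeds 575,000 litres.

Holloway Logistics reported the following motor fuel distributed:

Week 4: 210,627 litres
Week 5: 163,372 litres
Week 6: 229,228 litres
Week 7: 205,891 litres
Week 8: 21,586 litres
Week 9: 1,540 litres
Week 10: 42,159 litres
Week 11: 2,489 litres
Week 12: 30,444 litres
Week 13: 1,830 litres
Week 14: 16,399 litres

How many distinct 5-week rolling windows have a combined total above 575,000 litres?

2

Week 4–Week 8: 210,627 litres + 163,372 litres + 229,228 litres + 205,891 litres + 21,586 litres = 830,704 litres (over)
Week 5–Week 9: 163,372 litres + 229,228 litres + 205,891 litres + 21,586 litres + 1,540 litres = 621,617 litres (over)
Week 6–Week 10: 229,228 litres + 205,891 litres + 21,586 litres + 1,540 litres + 42,159 litres = 500,404 litres (under)
Week 7–Week 11: 205,891 litres + 21,586 litres + 1,540 litres + 42,159 litres + 2,489 litres = 273,665 litres (under)
Week 8–Week 12: 21,586 litres + 1,540 litres + 42,159 litres + 2,489 litres + 30,444 litres = 98,218 litres (under)
Week 9–Week 13: 1,540 litres + 42,159 litres + 2,489 litres + 30,444 litres + 1,830 litres = 78,462 litres (under)
Week 10–Week 14: 42,159 litres + 2,489 litres + 30,444 litres + 1,830 litres + 16,399 litres = 93,321 litres (under)
2 windows exceed the threshold.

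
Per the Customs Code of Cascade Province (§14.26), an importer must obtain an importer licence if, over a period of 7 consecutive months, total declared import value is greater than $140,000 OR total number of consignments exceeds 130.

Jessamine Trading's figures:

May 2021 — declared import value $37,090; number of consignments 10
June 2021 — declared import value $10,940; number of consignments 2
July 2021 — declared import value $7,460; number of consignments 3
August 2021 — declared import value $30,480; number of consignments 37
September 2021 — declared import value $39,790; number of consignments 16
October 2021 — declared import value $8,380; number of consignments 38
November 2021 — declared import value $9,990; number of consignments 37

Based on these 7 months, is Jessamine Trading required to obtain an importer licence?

Total declared import value: $37,090 + $10,940 + $7,460 + $30,480 + $39,790 + $8,380 + $9,990 = $144,130 (> $140,000).
Total number of consignments: 10 + 2 + 3 + 37 + 16 + 38 + 37 = 143 (> 130).
The test is 'or': at least one threshold is exceeded.

Yes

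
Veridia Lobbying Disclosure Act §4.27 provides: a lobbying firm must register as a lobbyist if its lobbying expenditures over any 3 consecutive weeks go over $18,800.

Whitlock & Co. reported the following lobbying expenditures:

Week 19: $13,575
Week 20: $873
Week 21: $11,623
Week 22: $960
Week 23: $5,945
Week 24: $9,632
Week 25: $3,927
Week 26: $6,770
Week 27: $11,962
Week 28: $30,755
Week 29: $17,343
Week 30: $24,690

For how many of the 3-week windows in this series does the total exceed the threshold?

Week 19–Week 21: $13,575 + $873 + $11,623 = $26,071 (over)
Week 20–Week 22: $873 + $11,623 + $960 = $13,456 (under)
Week 21–Week 23: $11,623 + $960 + $5,945 = $18,528 (under)
Week 22–Week 24: $960 + $5,945 + $9,632 = $16,537 (under)
Week 23–Week 25: $5,945 + $9,632 + $3,927 = $19,504 (over)
Week 24–Week 26: $9,632 + $3,927 + $6,770 = $20,329 (over)
Week 25–Week 27: $3,927 + $6,770 + $11,962 = $22,659 (over)
Week 26–Week 28: $6,770 + $11,962 + $30,755 = $49,487 (over)
Week 27–Week 29: $11,962 + $30,755 + $17,343 = $60,060 (over)
Week 28–Week 30: $30,755 + $17,343 + $24,690 = $72,788 (over)
7 windows exceed the threshold.

7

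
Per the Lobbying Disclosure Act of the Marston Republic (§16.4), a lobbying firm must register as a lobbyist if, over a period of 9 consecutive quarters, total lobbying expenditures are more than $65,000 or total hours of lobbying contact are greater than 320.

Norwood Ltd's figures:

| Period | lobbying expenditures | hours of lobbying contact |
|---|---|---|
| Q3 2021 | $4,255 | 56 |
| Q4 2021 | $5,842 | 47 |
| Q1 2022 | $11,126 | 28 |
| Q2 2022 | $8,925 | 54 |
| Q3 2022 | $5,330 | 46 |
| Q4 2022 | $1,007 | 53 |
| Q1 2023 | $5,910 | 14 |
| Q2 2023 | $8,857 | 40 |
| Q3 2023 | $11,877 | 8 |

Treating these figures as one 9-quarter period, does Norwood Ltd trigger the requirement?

Total lobbying expenditures: $4,255 + $5,842 + $11,126 + $8,925 + $5,330 + $1,007 + $5,910 + $8,857 + $11,877 = $63,129 (≤ $65,000).
Total hours of lobbying contact: 56 + 47 + 28 + 54 + 46 + 53 + 14 + 40 + 8 = 346 (> 320).
The test is 'or': at least one threshold is exceeded.

Yes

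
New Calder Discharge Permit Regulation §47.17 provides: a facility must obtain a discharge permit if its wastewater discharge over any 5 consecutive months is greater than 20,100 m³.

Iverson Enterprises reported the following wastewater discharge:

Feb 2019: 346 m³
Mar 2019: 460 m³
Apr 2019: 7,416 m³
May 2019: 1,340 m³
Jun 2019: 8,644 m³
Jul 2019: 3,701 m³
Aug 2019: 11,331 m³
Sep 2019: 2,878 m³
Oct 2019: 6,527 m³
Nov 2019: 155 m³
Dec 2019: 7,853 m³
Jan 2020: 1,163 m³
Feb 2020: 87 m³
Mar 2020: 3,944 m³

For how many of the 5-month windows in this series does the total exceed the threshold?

6

Feb 2019–Jun 2019: 346 m³ + 460 m³ + 7,416 m³ + 1,340 m³ + 8,644 m³ = 18,206 m³ (under)
Mar 2019–Jul 2019: 460 m³ + 7,416 m³ + 1,340 m³ + 8,644 m³ + 3,701 m³ = 21,561 m³ (over)
Apr 2019–Aug 2019: 7,416 m³ + 1,340 m³ + 8,644 m³ + 3,701 m³ + 11,331 m³ = 32,432 m³ (over)
May 2019–Sep 2019: 1,340 m³ + 8,644 m³ + 3,701 m³ + 11,331 m³ + 2,878 m³ = 27,894 m³ (over)
Jun 2019–Oct 2019: 8,644 m³ + 3,701 m³ + 11,331 m³ + 2,878 m³ + 6,527 m³ = 33,081 m³ (over)
Jul 2019–Nov 2019: 3,701 m³ + 11,331 m³ + 2,878 m³ + 6,527 m³ + 155 m³ = 24,592 m³ (over)
Aug 2019–Dec 2019: 11,331 m³ + 2,878 m³ + 6,527 m³ + 155 m³ + 7,853 m³ = 28,744 m³ (over)
Sep 2019–Jan 2020: 2,878 m³ + 6,527 m³ + 155 m³ + 7,853 m³ + 1,163 m³ = 18,576 m³ (under)
Oct 2019–Feb 2020: 6,527 m³ + 155 m³ + 7,853 m³ + 1,163 m³ + 87 m³ = 15,785 m³ (under)
Nov 2019–Mar 2020: 155 m³ + 7,853 m³ + 1,163 m³ + 87 m³ + 3,944 m³ = 13,202 m³ (under)
6 windows exceed the threshold.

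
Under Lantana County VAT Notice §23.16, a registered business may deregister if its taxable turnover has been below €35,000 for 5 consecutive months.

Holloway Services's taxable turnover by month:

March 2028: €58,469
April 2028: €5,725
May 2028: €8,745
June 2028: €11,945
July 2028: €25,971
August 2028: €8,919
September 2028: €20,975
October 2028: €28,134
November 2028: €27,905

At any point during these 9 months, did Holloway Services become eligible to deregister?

Months below €35,000: April 2028, May 2028, June 2028, July 2028, August 2028, September 2028, October 2028, November 2028.
Longest run of consecutive months below the threshold: 8.
8 ≥ 5, so Holloway Services became eligible.

Yes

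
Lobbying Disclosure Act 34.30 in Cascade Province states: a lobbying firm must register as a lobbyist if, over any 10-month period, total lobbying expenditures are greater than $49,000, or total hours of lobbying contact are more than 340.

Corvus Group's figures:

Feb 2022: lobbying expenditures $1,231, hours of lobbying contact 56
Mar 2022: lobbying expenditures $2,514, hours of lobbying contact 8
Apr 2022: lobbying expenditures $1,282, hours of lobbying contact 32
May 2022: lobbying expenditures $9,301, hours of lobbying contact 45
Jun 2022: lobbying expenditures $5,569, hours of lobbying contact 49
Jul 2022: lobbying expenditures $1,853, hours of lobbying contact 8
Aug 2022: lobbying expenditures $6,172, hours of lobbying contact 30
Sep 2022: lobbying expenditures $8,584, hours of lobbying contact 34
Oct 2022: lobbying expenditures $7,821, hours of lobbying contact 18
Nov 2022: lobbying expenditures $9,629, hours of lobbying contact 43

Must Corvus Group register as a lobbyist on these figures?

Yes

Total lobbying expenditures: $1,231 + $2,514 + $1,282 + $9,301 + $5,569 + $1,853 + $6,172 + $8,584 + $7,821 + $9,629 = $53,956 (> $49,000).
Total hours of lobbying contact: 56 + 8 + 32 + 45 + 49 + 8 + 30 + 34 + 18 + 43 = 323 (≤ 340).
The test is 'or': at least one threshold is exceeded.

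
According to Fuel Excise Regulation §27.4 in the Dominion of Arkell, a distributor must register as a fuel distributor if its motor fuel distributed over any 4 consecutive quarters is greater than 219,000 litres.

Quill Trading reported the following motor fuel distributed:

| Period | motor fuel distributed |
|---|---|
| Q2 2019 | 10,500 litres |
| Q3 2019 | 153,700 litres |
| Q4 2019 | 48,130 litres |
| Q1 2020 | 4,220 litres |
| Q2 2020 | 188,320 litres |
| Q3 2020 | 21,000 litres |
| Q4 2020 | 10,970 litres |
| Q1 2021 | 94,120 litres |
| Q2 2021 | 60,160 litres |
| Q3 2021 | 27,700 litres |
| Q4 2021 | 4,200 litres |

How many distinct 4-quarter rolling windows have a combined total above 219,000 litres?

Q2 2019–Q1 2020: 10,500 litres + 153,700 litres + 48,130 litres + 4,220 litres = 216,550 litres (under)
Q3 2019–Q2 2020: 153,700 litres + 48,130 litres + 4,220 litres + 188,320 litres = 394,370 litres (over)
Q4 2019–Q3 2020: 48,130 litres + 4,220 litres + 188,320 litres + 21,000 litres = 261,670 litres (over)
Q1 2020–Q4 2020: 4,220 litres + 188,320 litres + 21,000 litres + 10,970 litres = 224,510 litres (over)
Q2 2020–Q1 2021: 188,320 litres + 21,000 litres + 10,970 litres + 94,120 litres = 314,410 litres (over)
Q3 2020–Q2 2021: 21,000 litres + 10,970 litres + 94,120 litres + 60,160 litres = 186,250 litres (under)
Q4 2020–Q3 2021: 10,970 litres + 94,120 litres + 60,160 litres + 27,700 litres = 192,950 litres (under)
Q1 2021–Q4 2021: 94,120 litres + 60,160 litres + 27,700 litres + 4,200 litres = 186,180 litres (under)
4 windows exceed the threshold.

4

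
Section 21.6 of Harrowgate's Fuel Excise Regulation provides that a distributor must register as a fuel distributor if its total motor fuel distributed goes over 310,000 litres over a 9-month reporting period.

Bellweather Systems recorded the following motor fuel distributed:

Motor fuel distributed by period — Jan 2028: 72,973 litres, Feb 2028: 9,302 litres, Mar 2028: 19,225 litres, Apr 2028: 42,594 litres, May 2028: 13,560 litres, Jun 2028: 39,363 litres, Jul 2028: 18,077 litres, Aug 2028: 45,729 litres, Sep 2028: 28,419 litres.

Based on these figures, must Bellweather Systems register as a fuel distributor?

No

Total motor fuel distributed: 72,973 litres + 9,302 litres + 19,225 litres + 42,594 litres + 13,560 litres + 39,363 litres + 18,077 litres + 45,729 litres + 28,419 litres = 289,242 litres.
289,242 litres ≤ 310,000 litres, so the threshold is not exceeded.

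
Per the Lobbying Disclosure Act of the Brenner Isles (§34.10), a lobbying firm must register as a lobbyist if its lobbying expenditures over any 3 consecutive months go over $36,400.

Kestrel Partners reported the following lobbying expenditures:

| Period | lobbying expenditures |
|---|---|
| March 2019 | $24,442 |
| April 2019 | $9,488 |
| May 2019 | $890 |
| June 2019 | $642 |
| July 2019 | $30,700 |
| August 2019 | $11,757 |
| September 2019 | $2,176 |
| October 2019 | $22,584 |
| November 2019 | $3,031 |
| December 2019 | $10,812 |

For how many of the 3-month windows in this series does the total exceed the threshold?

4

March 2019–May 2019: $24,442 + $9,488 + $890 = $34,820 (under)
April 2019–June 2019: $9,488 + $890 + $642 = $11,020 (under)
May 2019–July 2019: $890 + $642 + $30,700 = $32,232 (under)
June 2019–August 2019: $642 + $30,700 + $11,757 = $43,099 (over)
July 2019–September 2019: $30,700 + $11,757 + $2,176 = $44,633 (over)
August 2019–October 2019: $11,757 + $2,176 + $22,584 = $36,517 (over)
September 2019–November 2019: $2,176 + $22,584 + $3,031 = $27,791 (under)
October 2019–December 2019: $22,584 + $3,031 + $10,812 = $36,427 (over)
4 windows exceed the threshold.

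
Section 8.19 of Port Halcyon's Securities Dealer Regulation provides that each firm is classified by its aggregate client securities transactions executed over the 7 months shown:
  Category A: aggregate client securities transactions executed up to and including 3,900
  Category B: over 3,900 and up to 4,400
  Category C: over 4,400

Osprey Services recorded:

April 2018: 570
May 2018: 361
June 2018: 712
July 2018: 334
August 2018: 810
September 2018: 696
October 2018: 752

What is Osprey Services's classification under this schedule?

Category B

Aggregate client securities transactions executed: 570 + 361 + 712 + 334 + 810 + 696 + 752 = 4,235.
3,900 < 4,235 ≤ 4,400, so Category B applies.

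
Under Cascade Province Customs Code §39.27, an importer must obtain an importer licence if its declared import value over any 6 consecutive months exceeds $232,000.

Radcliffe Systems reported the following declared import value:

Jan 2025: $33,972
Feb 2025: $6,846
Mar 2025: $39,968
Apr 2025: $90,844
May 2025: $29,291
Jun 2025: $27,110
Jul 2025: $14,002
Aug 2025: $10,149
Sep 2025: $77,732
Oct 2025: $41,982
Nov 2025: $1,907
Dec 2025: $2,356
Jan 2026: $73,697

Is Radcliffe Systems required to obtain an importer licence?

Yes

Jan 2025–Jun 2025: $33,972 + $6,846 + $39,968 + $90,844 + $29,291 + $27,110 = $228,031 (under)
Feb 2025–Jul 2025: $6,846 + $39,968 + $90,844 + $29,291 + $27,110 + $14,002 = $208,061 (under)
Mar 2025–Aug 2025: $39,968 + $90,844 + $29,291 + $27,110 + $14,002 + $10,149 = $211,364 (under)
Apr 2025–Sep 2025: $90,844 + $29,291 + $27,110 + $14,002 + $10,149 + $77,732 = $249,128 (over)
May 2025–Oct 2025: $29,291 + $27,110 + $14,002 + $10,149 + $77,732 + $41,982 = $200,266 (under)
Jun 2025–Nov 2025: $27,110 + $14,002 + $10,149 + $77,732 + $41,982 + $1,907 = $172,882 (under)
Jul 2025–Dec 2025: $14,002 + $10,149 + $77,732 + $41,982 + $1,907 + $2,356 = $148,128 (under)
Aug 2025–Jan 2026: $10,149 + $77,732 + $41,982 + $1,907 + $2,356 + $73,697 = $207,823 (under)
At least one window exceeds $232,000.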